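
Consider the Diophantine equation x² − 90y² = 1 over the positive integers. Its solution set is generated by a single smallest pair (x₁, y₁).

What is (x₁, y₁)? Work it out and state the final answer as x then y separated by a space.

d=90: √d = [9; 2,18] (ℓ=2, even), read p_1/q_1
i=0: a=9 ⇒ p=9, q=1
i=1: a=2 ⇒ p=19, q=2
(x₁, y₁) = (19, 2);  19² − 90·2² = 1 ✓

19 2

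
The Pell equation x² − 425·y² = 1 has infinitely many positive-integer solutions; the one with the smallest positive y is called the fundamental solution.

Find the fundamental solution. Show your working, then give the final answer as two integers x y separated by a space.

d=425: √d = [20; 1,1,1,1,1,1,40] (ℓ=7, odd), read p_13/q_13
step 0: (20, 1)  from 20·(1,0) + (0,1)
step 1: (21, 1)  from 1·(20,1) + (1,0)
step 2: (41, 2)  from 1·(21,1) + (20,1)
step 3: (62, 3)  from 1·(41,2) + (21,1)
step 4: (103, 5)  from 1·(62,3) + (41,2)
…
step 7: (10885, 528)  from 40·(268,13) + (165,8)
…
step 12: (88420, 4289)  from 1·(55229,2679) + (33191,1610)
step 13: (143649, 6968)  from 1·(88420,4289) + (55229,2679)
fundamental: x₁=143649, y₁=6968  (since 20635035201 − 425·48553024 = 1)

143649 6968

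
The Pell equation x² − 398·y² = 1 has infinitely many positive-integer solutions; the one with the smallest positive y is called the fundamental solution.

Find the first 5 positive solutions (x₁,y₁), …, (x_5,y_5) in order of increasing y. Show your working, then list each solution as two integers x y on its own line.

√398 = [19; 1,18,1,38, …], period ℓ=4 (even) → k=3
a_0=19:  p_0=19·1+0=19,  q_0=19·0+1=1
a_1=1:  p_1=1·19+1=20,  q_1=1·1+0=1
a_2=18:  p_2=18·20+19=379,  q_2=18·1+1=19
a_3=1:  p_3=1·379+20=399,  q_3=1·19+1=20
(x₁, y₁) = (399, 20);  399² − 398·20² = 1 ✓
(x_2, y_2) = (399·399 + 398·20·20, 399·20 + 20·399) = (318401, 15960)
(x_3, y_3) = (399·318401 + 398·20·15960, 399·15960 + 20·318401) = (254083599, 12736060)
(x_4, y_4) = (399·254083599 + 398·20·12736060, 399·12736060 + 20·254083599) = (202758393601, 10163359920)
(x_5, y_5) = (399·202758393601 + 398·20·10163359920, 399·10163359920 + 20·202758393601) = (161800944009999, 8110348480100)

399 20
318401 15960
254083599 12736060
202758393601 10163359920
161800944009999 8110348480100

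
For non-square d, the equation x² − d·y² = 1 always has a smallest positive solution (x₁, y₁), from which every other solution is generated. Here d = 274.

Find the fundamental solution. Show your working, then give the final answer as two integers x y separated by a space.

3959299 239190

√274 = [16; 1,1,4,4,1,1,32, …], period ℓ=7 (odd) → k=13
k=0  a_k=16  p_k/q_k = 16/1
…
k=3  a_k=4  p_k/q_k = 149/9
k=4  a_k=4  p_k/q_k = 629/38
…
k=11  a_k=4  p_k/q_k = 1770023/106931
k=12  a_k=1  p_k/q_k = 2189276/132259
k=13  a_k=1  p_k/q_k = 3959299/239190
(x₁, y₁) = (3959299, 239190);  3959299² − 274·239190² = 1 ✓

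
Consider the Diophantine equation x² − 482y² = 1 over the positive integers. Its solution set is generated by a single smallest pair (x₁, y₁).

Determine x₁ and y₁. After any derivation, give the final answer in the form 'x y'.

483 22

d=482: √d = [21; 1,20,1,42] (ℓ=4, even), read p_3/q_3
k=0  a_k=21  p_k/q_k = 21/1
k=1  a_k=1  p_k/q_k = 22/1
k=2  a_k=20  p_k/q_k = 461/21
k=3  a_k=1  p_k/q_k = 483/22
→ (483, 22).  Check: 483²=233289, 482·22²=233288, difference 1.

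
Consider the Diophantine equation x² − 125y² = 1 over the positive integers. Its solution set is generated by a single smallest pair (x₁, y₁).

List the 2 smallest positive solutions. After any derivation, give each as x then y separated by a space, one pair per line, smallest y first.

√125 → a₀=11, period (5,1,1,5,22); ℓ=5 odd so k=9
i=0: a=11 ⇒ p=11, q=1
…
i=3: a=1 ⇒ p=123, q=11
i=4: a=5 ⇒ p=682, q=61
i=5: a=22 ⇒ p=15127, q=1353
i=6: a=5 ⇒ p=76317, q=6826
i=7: a=1 ⇒ p=91444, q=8179
i=8: a=1 ⇒ p=167761, q=15005
i=9: a=5 ⇒ p=930249, q=83204
fundamental: x₁=930249, y₁=83204  (since 865363202001 − 125·6922905616 = 1)
n=2: (930249,83204)∘(930249,83204) = (930249·930249+125·83204·83204, 930249·83204+83204·930249) = (1730726404001,154800875592)

930249 83204
1730726404001 154800875592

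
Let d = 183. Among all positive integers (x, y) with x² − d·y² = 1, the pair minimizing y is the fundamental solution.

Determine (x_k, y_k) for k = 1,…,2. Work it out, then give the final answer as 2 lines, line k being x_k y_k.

487 36
474337 35064

√183 → a₀=13, period (1,1,8,1,1,26); ℓ=6 even so k=5
i=0: a=13 ⇒ p=13, q=1
i=1: a=1 ⇒ p=14, q=1
i=2: a=1 ⇒ p=27, q=2
…
i=4: a=1 ⇒ p=257, q=19
i=5: a=1 ⇒ p=487, q=36
(x₁, y₁) = (487, 36);  487² − 183·36² = 1 ✓
(487+36√183)^2 = 474337 + 35064√183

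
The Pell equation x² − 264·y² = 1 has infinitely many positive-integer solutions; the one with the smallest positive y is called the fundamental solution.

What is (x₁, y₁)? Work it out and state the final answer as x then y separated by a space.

d=264: √d = [16; 4,32] (ℓ=2, even), read p_1/q_1
k=0  a_k=16  p_k/q_k = 16/1
k=1  a_k=4  p_k/q_k = 65/4
(x₁, y₁) = (65, 4);  65² − 264·4² = 1 ✓

65 4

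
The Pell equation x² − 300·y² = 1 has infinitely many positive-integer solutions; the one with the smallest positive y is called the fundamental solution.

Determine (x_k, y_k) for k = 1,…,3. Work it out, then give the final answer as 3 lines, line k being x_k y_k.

√300 = [17; 3,8,3,34, …], period ℓ=4 (even) → k=3
i=0: a=17 ⇒ p=17, q=1
i=1: a=3 ⇒ p=52, q=3
i=2: a=8 ⇒ p=433, q=25
i=3: a=3 ⇒ p=1351, q=78
→ (1351, 78).  Check: 1351²=1825201, 300·78²=1825200, difference 1.
(x_2, y_2) = (1351·1351 + 300·78·78, 1351·78 + 78·1351) = (3650401, 210756)
(x_3, y_3) = (1351·3650401 + 300·78·210756, 1351·210756 + 78·3650401) = (9863382151, 569462634)

1351 78
3650401 210756
9863382151 569462634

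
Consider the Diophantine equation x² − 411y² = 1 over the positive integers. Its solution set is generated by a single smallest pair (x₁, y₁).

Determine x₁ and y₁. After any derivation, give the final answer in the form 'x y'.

49730 2453

[20; 3,1,1,1,19,1,1,1,3,40] for √411; ℓ=10 ⇒ convergent index 9
k=0  a_k=20  p_k/q_k = 20/1
…
k=3  a_k=1  p_k/q_k = 142/7
…
k=5  a_k=19  p_k/q_k = 4379/216
k=6  a_k=1  p_k/q_k = 4602/227
…
k=8  a_k=1  p_k/q_k = 13583/670
k=9  a_k=3  p_k/q_k = 49730/2453
→ (49730, 2453).  Check: 49730²=2473072900, 411·2453²=2473072899, difference 1.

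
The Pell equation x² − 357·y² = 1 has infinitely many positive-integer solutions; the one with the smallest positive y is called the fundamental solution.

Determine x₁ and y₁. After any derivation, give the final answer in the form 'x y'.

d=357: √d = [18; 1,8,2,8,1,36] (ℓ=6, even), read p_5/q_5
i=0: a=18 ⇒ p=18, q=1
…
i=2: a=8 ⇒ p=170, q=9
i=3: a=2 ⇒ p=359, q=19
i=4: a=8 ⇒ p=3042, q=161
i=5: a=1 ⇒ p=3401, q=180
→ (3401, 180).  Check: 3401²=11566801, 357·180²=11566800, difference 1.

3401 180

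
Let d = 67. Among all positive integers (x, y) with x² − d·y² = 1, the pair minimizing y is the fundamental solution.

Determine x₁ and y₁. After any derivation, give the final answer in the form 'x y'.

48842 5967

√67 = [8; 5,2,1,1,7,1,1,2,5,16, …], period ℓ=10 (even) → k=9
k=0  a_k=8  p_k/q_k = 8/1
k=1  a_k=5  p_k/q_k = 41/5
k=2  a_k=2  p_k/q_k = 90/11
…
k=4  a_k=1  p_k/q_k = 221/27
…
k=8  a_k=2  p_k/q_k = 9053/1106
k=9  a_k=5  p_k/q_k = 48842/5967
fundamental: x₁=48842, y₁=5967  (since 2385540964 − 67·35605089 = 1)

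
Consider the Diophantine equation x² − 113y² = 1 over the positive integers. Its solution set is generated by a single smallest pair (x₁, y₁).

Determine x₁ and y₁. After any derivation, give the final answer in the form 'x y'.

1204353 113296

d=113: √d = [10; 1,1,1,2,2,1,1,1,20] (ℓ=9, odd), read p_17/q_17
k=0  a_k=10  p_k/q_k = 10/1
…
k=2  a_k=1  p_k/q_k = 21/2
k=3  a_k=1  p_k/q_k = 32/3
k=4  a_k=2  p_k/q_k = 85/8
k=5  a_k=2  p_k/q_k = 202/19
…
k=7  a_k=1  p_k/q_k = 489/46
…
k=10  a_k=1  p_k/q_k = 16785/1579
k=11  a_k=1  p_k/q_k = 32794/3085
…
k=16  a_k=1  p_k/q_k = 758918/71393
k=17  a_k=1  p_k/q_k = 1204353/113296
→ (1204353, 113296).  Check: 1204353²=1450466148609, 113·113296²=1450466148608, difference 1.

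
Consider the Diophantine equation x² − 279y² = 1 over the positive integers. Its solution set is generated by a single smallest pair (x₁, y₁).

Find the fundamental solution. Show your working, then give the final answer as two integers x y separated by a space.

[16; 1,2,2,1,2,2,1,32] for √279; ℓ=8 ⇒ convergent index 7
a_0=16:  p_0=16·1+0=16,  q_0=16·0+1=1
a_1=1:  p_1=1·16+1=17,  q_1=1·1+0=1
…
a_5=2:  p_5=2·167+117=451,  q_5=2·10+7=27
a_6=2:  p_6=2·451+167=1069,  q_6=2·27+10=64
a_7=1:  p_7=1·1069+451=1520,  q_7=1·64+27=91
(x₁, y₁) = (1520, 91);  1520² − 279·91² = 1 ✓

1520 91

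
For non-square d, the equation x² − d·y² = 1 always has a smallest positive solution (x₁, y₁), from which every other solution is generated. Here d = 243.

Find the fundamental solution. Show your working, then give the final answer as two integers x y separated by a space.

70226 4505

[15; 1,1,2,3,15,3,2,1,1,30] for √243; ℓ=10 ⇒ convergent index 9
k=0  a_k=15  p_k/q_k = 15/1
…
k=2  a_k=1  p_k/q_k = 31/2
k=3  a_k=2  p_k/q_k = 78/5
…
k=7  a_k=2  p_k/q_k = 28901/1854
k=8  a_k=1  p_k/q_k = 41325/2651
k=9  a_k=1  p_k/q_k = 70226/4505
→ (70226, 4505).  Check: 70226²=4931691076, 243·4505²=4931691075, difference 1.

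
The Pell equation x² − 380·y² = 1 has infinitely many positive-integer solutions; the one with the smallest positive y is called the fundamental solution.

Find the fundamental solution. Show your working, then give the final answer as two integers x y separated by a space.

39 2

d=380: √d = [19; 2,38] (ℓ=2, even), read p_1/q_1
i=0: a=19 ⇒ p=19, q=1
i=1: a=2 ⇒ p=39, q=2
(x₁, y₁) = (39, 2);  39² − 380·2² = 1 ✓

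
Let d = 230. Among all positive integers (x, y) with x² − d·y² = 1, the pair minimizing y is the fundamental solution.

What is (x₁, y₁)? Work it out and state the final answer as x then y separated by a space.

d=230: √d = [15; 6,30] (ℓ=2, even), read p_1/q_1
a_0=15:  p_0=15·1+0=15,  q_0=15·0+1=1
a_1=6:  p_1=6·15+1=91,  q_1=6·1+0=6
fundamental: x₁=91, y₁=6  (since 8281 − 230·36 = 1)

91 6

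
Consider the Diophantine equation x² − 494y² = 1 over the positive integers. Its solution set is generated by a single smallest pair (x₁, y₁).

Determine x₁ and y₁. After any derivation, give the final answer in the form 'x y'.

[22; 4,2,2,1,2,1,2,2,4,44] for √494; ℓ=10 ⇒ convergent index 9
step 0: (22, 1)  from 22·(1,0) + (0,1)
step 1: (89, 4)  from 4·(22,1) + (1,0)
step 2: (200, 9)  from 2·(89,4) + (22,1)
step 3: (489, 22)  from 2·(200,9) + (89,4)
step 4: (689, 31)  from 1·(489,22) + (200,9)
step 5: (1867, 84)  from 2·(689,31) + (489,22)
…
step 7: (6979, 314)  from 2·(2556,115) + (1867,84)
step 8: (16514, 743)  from 2·(6979,314) + (2556,115)
step 9: (73035, 3286)  from 4·(16514,743) + (6979,314)
(x₁, y₁) = (73035, 3286);  73035² − 494·3286² = 1 ✓

73035 3286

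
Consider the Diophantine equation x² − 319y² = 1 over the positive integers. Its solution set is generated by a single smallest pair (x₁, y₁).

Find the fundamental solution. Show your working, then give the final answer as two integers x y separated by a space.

12901780 722361

d=319: √d = [17; 1,6,5,1,4,…,6,1,34] (ℓ=14, even), read p_13/q_13
step 0: (17, 1)  from 17·(1,0) + (0,1)
…
step 2: (125, 7)  from 6·(18,1) + (17,1)
step 3: (643, 36)  from 5·(125,7) + (18,1)
step 4: (768, 43)  from 1·(643,36) + (125,7)
step 5: (3715, 208)  from 4·(768,43) + (643,36)
step 6: (11913, 667)  from 3·(3715,208) + (768,43)
step 7: (15628, 875)  from 1·(11913,667) + (3715,208)
…
step 9: (250816, 14043)  from 4·(58797,3292) + (15628,875)
…
step 11: (1798881, 100718)  from 5·(309613,17335) + (250816,14043)
step 12: (11102899, 621643)  from 6·(1798881,100718) + (309613,17335)
step 13: (12901780, 722361)  from 1·(11102899,621643) + (1798881,100718)
(x₁, y₁) = (12901780, 722361);  12901780² − 319·722361² = 1 ✓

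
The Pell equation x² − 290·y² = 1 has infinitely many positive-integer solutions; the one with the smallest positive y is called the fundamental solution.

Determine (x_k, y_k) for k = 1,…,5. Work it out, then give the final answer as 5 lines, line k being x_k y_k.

√290 → a₀=17, period (34); ℓ=1 odd so k=1
k=0  a_k=17  p_k/q_k = 17/1
k=1  a_k=34  p_k/q_k = 579/34
(x₁, y₁) = (579, 34);  579² − 290·34² = 1 ✓
(x_2, y_2) = (579·579 + 290·34·34, 579·34 + 34·579) = (670481, 39372)
(x_3, y_3) = (579·670481 + 290·34·39372, 579·39372 + 34·670481) = (776416419, 45592742)
(x_4, y_4) = (579·776416419 + 290·34·45592742, 579·45592742 + 34·776416419) = (899089542721, 52796355864)
(x_5, y_5) = (579·899089542721 + 290·34·52796355864, 579·52796355864 + 34·899089542721) = (1041144914054499, 61138134497770)

579 34
670481 39372
776416419 45592742
899089542721 52796355864
1041144914054499 61138134497770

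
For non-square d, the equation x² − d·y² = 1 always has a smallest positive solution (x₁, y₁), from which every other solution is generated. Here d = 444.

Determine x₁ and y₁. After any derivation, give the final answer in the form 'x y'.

295 14

√444 = [21; 14,42, …], period ℓ=2 (even) → k=1
a_0=21:  p_0=21·1+0=21,  q_0=21·0+1=1
a_1=14:  p_1=14·21+1=295,  q_1=14·1+0=14
→ (295, 14).  Check: 295²=87025, 444·14²=87024, difference 1.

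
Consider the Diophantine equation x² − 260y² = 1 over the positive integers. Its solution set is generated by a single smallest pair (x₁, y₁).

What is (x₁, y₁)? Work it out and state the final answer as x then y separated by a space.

d=260: √d = [16; 8,32] (ℓ=2, even), read p_1/q_1
a_0=16:  p_0=16·1+0=16,  q_0=16·0+1=1
a_1=8:  p_1=8·16+1=129,  q_1=8·1+0=8
fundamental: x₁=129, y₁=8  (since 16641 − 260·64 = 1)

129 8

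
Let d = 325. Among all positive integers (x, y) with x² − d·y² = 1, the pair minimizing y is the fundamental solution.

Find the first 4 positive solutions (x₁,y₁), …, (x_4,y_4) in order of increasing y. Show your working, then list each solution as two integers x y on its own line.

649 36
842401 46728
1093435849 60652908
1419278889601 78727427856

d=325: √d = [18; 36] (ℓ=1, odd), read p_1/q_1
i=0: a=18 ⇒ p=18, q=1
i=1: a=36 ⇒ p=649, q=36
(x₁, y₁) = (649, 36);  649² − 325·36² = 1 ✓
(649+36√325)^2 = 842401 + 46728√325
(649+36√325)^3 = 1093435849 + 60652908√325
(649+36√325)^4 = 1419278889601 + 78727427856√325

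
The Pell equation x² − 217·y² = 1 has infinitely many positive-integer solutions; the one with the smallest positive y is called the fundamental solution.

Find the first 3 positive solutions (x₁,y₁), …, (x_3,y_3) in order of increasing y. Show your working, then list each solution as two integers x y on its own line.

3844063 260952
29553640695937 2006231855952
227212113429087499999 15424163293772565000

√217 = [14; 1,2,1,2,1,…,2,1,28, …], period ℓ=16 (even) → k=15
i=0: a=14 ⇒ p=14, q=1
i=1: a=1 ⇒ p=15, q=1
i=2: a=2 ⇒ p=44, q=3
…
i=4: a=2 ⇒ p=162, q=11
i=5: a=1 ⇒ p=221, q=15
i=6: a=1 ⇒ p=383, q=26
i=7: a=9 ⇒ p=3668, q=249
i=8: a=4 ⇒ p=15055, q=1022
…
i=11: a=1 ⇒ p=293381, q=19916
i=12: a=2 ⇒ p=740980, q=50301
i=13: a=1 ⇒ p=1034361, q=70217
i=14: a=2 ⇒ p=2809702, q=190735
i=15: a=1 ⇒ p=3844063, q=260952
→ (3844063, 260952).  Check: 3844063²=14776820347969, 217·260952²=14776820347968, difference 1.
k=2:  x_2 = 3844063·3844063+217·260952·260952 = 29553640695937,  y_2 = 3844063·260952+260952·3844063 = 2006231855952
k=3:  x_3 = 3844063·29553640695937+217·260952·2006231855952 = 227212113429087499999,  y_3 = 3844063·2006231855952+260952·29553640695937 = 15424163293772565000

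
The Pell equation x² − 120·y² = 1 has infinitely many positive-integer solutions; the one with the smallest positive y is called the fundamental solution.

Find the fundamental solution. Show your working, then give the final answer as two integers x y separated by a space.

[10; 1,20] for √120; ℓ=2 ⇒ convergent index 1
step 0: (10, 1)  from 10·(1,0) + (0,1)
step 1: (11, 1)  from 1·(10,1) + (1,0)
(x₁, y₁) = (11, 1);  11² − 120·1² = 1 ✓

11 1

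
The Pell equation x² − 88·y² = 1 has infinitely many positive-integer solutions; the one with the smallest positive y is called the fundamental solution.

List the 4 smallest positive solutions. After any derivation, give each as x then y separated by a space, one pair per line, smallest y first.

d=88: √d = [9; 2,1,1,1,2,18] (ℓ=6, even), read p_5/q_5
step 0: (9, 1)  from 9·(1,0) + (0,1)
step 1: (19, 2)  from 2·(9,1) + (1,0)
step 2: (28, 3)  from 1·(19,2) + (9,1)
step 3: (47, 5)  from 1·(28,3) + (19,2)
step 4: (75, 8)  from 1·(47,5) + (28,3)
step 5: (197, 21)  from 2·(75,8) + (47,5)
→ (197, 21).  Check: 197²=38809, 88·21²=38808, difference 1.
n=2: (197,21)∘(197,21) = (197·197+88·21·21, 197·21+21·197) = (77617,8274)
n=3: (77617,8274)∘(197,21) = (197·77617+88·21·8274, 197·8274+21·77617) = (30580901,3259935)
n=4: (30580901,3259935)∘(197,21) = (197·30580901+88·21·3259935, 197·3259935+21·30580901) = (12048797377,1284406116)

197 21
77617 8274
30580901 3259935
12048797377 1284406116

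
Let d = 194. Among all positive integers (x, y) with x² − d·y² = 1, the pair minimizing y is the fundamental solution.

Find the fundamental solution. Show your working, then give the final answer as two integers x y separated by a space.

195 14

[13; 1,12,1,26] for √194; ℓ=4 ⇒ convergent index 3
step 0: (13, 1)  from 13·(1,0) + (0,1)
step 1: (14, 1)  from 1·(13,1) + (1,0)
step 2: (181, 13)  from 12·(14,1) + (13,1)
step 3: (195, 14)  from 1·(181,13) + (14,1)
→ (195, 14).  Check: 195²=38025, 194·14²=38024, difference 1.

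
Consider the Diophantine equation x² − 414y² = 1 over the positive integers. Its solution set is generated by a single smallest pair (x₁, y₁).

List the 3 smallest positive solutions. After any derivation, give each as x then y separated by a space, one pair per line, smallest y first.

[20; 2,1,7,2,7,1,2,40] for √414; ℓ=8 ⇒ convergent index 7
k=0  a_k=20  p_k/q_k = 20/1
…
k=5  a_k=7  p_k/q_k = 7447/366
k=6  a_k=1  p_k/q_k = 8444/415
k=7  a_k=2  p_k/q_k = 24335/1196
→ (24335, 1196).  Check: 24335²=592192225, 414·1196²=592192224, difference 1.
(24335+1196√414)^2 = 1184384449 + 58209320√414
(24335+1196√414)^3 = 57643991108495 + 2833047603204√414

24335 1196
1184384449 58209320
57643991108495 2833047603204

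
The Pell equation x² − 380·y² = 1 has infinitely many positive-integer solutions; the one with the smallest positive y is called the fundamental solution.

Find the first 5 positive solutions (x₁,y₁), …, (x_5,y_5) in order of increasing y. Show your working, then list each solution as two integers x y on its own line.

√380 → a₀=19, period (2,38); ℓ=2 even so k=1
i=0: a=19 ⇒ p=19, q=1
i=1: a=2 ⇒ p=39, q=2
fundamental: x₁=39, y₁=2  (since 1521 − 380·4 = 1)
(x_2, y_2) = (39·39 + 380·2·2, 39·2 + 2·39) = (3041, 156)
(x_3, y_3) = (39·3041 + 380·2·156, 39·156 + 2·3041) = (237159, 12166)
(x_4, y_4) = (39·237159 + 380·2·12166, 39·12166 + 2·237159) = (18495361, 948792)
(x_5, y_5) = (39·18495361 + 380·2·948792, 39·948792 + 2·18495361) = (1442400999, 73993610)

39 2
3041 156
237159 12166
18495361 948792
1442400999 73993610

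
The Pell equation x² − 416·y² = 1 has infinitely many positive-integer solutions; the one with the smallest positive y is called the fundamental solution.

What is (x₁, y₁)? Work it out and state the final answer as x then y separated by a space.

5201 255

√416 → a₀=20, period (2,1,1,9,1,1,2,40); ℓ=8 even so k=7
i=0: a=20 ⇒ p=20, q=1
i=1: a=2 ⇒ p=41, q=2
i=2: a=1 ⇒ p=61, q=3
…
i=4: a=9 ⇒ p=979, q=48
i=5: a=1 ⇒ p=1081, q=53
i=6: a=1 ⇒ p=2060, q=101
i=7: a=2 ⇒ p=5201, q=255
fundamental: x₁=5201, y₁=255  (since 27050401 − 416·65025 = 1)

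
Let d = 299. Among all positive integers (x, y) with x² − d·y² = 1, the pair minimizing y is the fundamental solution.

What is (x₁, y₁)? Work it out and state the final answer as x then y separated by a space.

415 24

[17; 3,2,3,34] for √299; ℓ=4 ⇒ convergent index 3
a_0=17:  p_0=17·1+0=17,  q_0=17·0+1=1
…
a_2=2:  p_2=2·52+17=121,  q_2=2·3+1=7
a_3=3:  p_3=3·121+52=415,  q_3=3·7+3=24
fundamental: x₁=415, y₁=24  (since 172225 − 299·576 = 1)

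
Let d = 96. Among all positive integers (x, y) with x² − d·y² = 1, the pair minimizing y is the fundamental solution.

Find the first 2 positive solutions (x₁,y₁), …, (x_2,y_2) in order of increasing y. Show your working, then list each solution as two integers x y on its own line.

49 5
4801 490

[9; 1,3,1,18] for √96; ℓ=4 ⇒ convergent index 3
k=0  a_k=9  p_k/q_k = 9/1
k=1  a_k=1  p_k/q_k = 10/1
k=2  a_k=3  p_k/q_k = 39/4
k=3  a_k=1  p_k/q_k = 49/5
fundamental: x₁=49, y₁=5  (since 2401 − 96·25 = 1)
k=2:  x_2 = 49·49+96·5·5 = 4801,  y_2 = 49·5+5·49 = 490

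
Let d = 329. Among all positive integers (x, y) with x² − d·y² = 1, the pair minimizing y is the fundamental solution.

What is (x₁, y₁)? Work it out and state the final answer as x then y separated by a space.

d=329: √d = [18; 7,4,2,1,1,4,1,1,2,4,7,36] (ℓ=12, even), read p_11/q_11
step 0: (18, 1)  from 18·(1,0) + (0,1)
step 1: (127, 7)  from 7·(18,1) + (1,0)
step 2: (526, 29)  from 4·(127,7) + (18,1)
…
step 5: (2884, 159)  from 1·(1705,94) + (1179,65)
step 6: (13241, 730)  from 4·(2884,159) + (1705,94)
…
step 8: (29366, 1619)  from 1·(16125,889) + (13241,730)
step 9: (74857, 4127)  from 2·(29366,1619) + (16125,889)
step 10: (328794, 18127)  from 4·(74857,4127) + (29366,1619)
step 11: (2376415, 131016)  from 7·(328794,18127) + (74857,4127)
→ (2376415, 131016).  Check: 2376415²=5647348252225, 329·131016²=5647348252224, difference 1.

2376415 131016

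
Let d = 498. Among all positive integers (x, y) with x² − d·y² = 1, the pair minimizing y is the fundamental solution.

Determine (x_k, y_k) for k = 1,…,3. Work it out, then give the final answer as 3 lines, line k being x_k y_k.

d=498: √d = [22; 3,6,22,6,3,44] (ℓ=6, even), read p_5/q_5
k=0  a_k=22  p_k/q_k = 22/1
k=1  a_k=3  p_k/q_k = 67/3
k=2  a_k=6  p_k/q_k = 424/19
k=3  a_k=22  p_k/q_k = 9395/421
k=4  a_k=6  p_k/q_k = 56794/2545
k=5  a_k=3  p_k/q_k = 179777/8056
→ (179777, 8056).  Check: 179777²=32319769729, 498·8056²=32319769728, difference 1.
(179777+8056√498)^2 = 64639539457 + 2896567024√498
(179777+8056√498)^3 = 23241404969742401 + 1041472259739240√498

179777 8056
64639539457 2896567024
23241404969742401 1041472259739240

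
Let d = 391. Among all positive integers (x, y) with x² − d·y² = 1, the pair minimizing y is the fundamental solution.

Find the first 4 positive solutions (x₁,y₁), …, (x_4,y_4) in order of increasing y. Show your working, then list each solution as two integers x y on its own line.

d=391: √d = [19; 1,3,2,2,1,…,3,1,38] (ℓ=16, even), read p_15/q_15
a_0=19:  p_0=19·1+0=19,  q_0=19·0+1=1
a_1=1:  p_1=1·19+1=20,  q_1=1·1+0=1
a_2=3:  p_2=3·20+19=79,  q_2=3·1+1=4
…
a_4=2:  p_4=2·178+79=435,  q_4=2·9+4=22
a_5=1:  p_5=1·435+178=613,  q_5=1·22+9=31
…
a_7=2:  p_7=2·1048+613=2709,  q_7=2·53+31=137
…
a_9=2:  p_9=2·52519+2709=107747,  q_9=2·2656+137=5449
…
a_13=2:  p_13=2·696292+268013=1660597,  q_13=2·35213+13554=83980
a_14=3:  p_14=3·1660597+696292=5678083,  q_14=3·83980+35213=287153
a_15=1:  p_15=1·5678083+1660597=7338680,  q_15=1·287153+83980=371133
fundamental: x₁=7338680, y₁=371133  (since 53856224142400 − 391·137739703689 = 1)
(x_2, y_2) = (7338680·7338680 + 391·371133·371133, 7338680·371133 + 371133·7338680) = (107712448284799, 5447252648880)
(x_3, y_3) = (7338680·107712448284799 + 391·371133·5447252648880, 7338680·5447252648880 + 371133·107712448284799) = (1580934379957370111960, 79951288138564985667)
(x_4, y_4) = (7338680·1580934379957370111960 + 391·371133·79951288138564985667, 7338680·79951288138564985667 + 371133·1580934379957370111960) = (23203943031010998074028940801, 1173473838473442730776750240)

7338680 371133
107712448284799 5447252648880
1580934379957370111960 79951288138564985667
23203943031010998074028940801 1173473838473442730776750240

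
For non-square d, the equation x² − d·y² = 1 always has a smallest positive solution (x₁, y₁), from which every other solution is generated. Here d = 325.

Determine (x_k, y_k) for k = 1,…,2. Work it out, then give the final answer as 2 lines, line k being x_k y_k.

√325 → a₀=18, period (36); ℓ=1 odd so k=1
i=0: a=18 ⇒ p=18, q=1
i=1: a=36 ⇒ p=649, q=36
(x₁, y₁) = (649, 36);  649² − 325·36² = 1 ✓
n=2: (649,36)∘(649,36) = (649·649+325·36·36, 649·36+36·649) = (842401,46728)

649 36
842401 46728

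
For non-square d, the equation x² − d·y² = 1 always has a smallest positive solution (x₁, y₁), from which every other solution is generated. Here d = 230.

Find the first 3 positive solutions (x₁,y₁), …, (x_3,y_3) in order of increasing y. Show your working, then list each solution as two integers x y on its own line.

91 6
16561 1092
3014011 198738

√230 = [15; 6,30, …], period ℓ=2 (even) → k=1
a_0=15:  p_0=15·1+0=15,  q_0=15·0+1=1
a_1=6:  p_1=6·15+1=91,  q_1=6·1+0=6
→ (91, 6).  Check: 91²=8281, 230·6²=8280, difference 1.
(91+6√230)^2 = 16561 + 1092√230
(91+6√230)^3 = 3014011 + 198738√230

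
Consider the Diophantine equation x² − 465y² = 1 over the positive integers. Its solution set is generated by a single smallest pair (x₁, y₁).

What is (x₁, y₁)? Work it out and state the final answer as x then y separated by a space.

15871 736

√465 → a₀=21, period (1,1,3,2,2,2,3,1,1,42); ℓ=10 even so k=9
step 0: (21, 1)  from 21·(1,0) + (0,1)
step 1: (22, 1)  from 1·(21,1) + (1,0)
…
step 3: (151, 7)  from 3·(43,2) + (22,1)
…
step 5: (841, 39)  from 2·(345,16) + (151,7)
…
step 8: (8949, 415)  from 1·(6922,321) + (2027,94)
step 9: (15871, 736)  from 1·(8949,415) + (6922,321)
fundamental: x₁=15871, y₁=736  (since 251888641 − 465·541696 = 1)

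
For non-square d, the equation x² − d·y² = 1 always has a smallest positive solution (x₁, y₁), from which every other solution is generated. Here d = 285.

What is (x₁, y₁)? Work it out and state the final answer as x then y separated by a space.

[16; 1,7,2,7,1,32] for √285; ℓ=6 ⇒ convergent index 5
k=0  a_k=16  p_k/q_k = 16/1
k=1  a_k=1  p_k/q_k = 17/1
…
k=4  a_k=7  p_k/q_k = 2144/127
k=5  a_k=1  p_k/q_k = 2431/144
→ (2431, 144).  Check: 2431²=5909761, 285·144²=5909760, difference 1.

2431 144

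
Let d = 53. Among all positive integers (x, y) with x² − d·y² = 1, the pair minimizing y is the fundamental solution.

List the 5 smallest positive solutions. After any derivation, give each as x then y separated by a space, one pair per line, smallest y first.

[7; 3,1,1,3,14] for √53; ℓ=5 ⇒ convergent index 9
a_0=7:  p_0=7·1+0=7,  q_0=7·0+1=1
…
a_2=1:  p_2=1·22+7=29,  q_2=1·3+1=4
a_3=1:  p_3=1·29+22=51,  q_3=1·4+3=7
a_4=3:  p_4=3·51+29=182,  q_4=3·7+4=25
…
a_6=3:  p_6=3·2599+182=7979,  q_6=3·357+25=1096
a_7=1:  p_7=1·7979+2599=10578,  q_7=1·1096+357=1453
a_8=1:  p_8=1·10578+7979=18557,  q_8=1·1453+1096=2549
a_9=3:  p_9=3·18557+10578=66249,  q_9=3·2549+1453=9100
fundamental: x₁=66249, y₁=9100  (since 4388930001 − 53·82810000 = 1)
n=2: (66249,9100)∘(66249,9100) = (66249·66249+53·9100·9100, 66249·9100+9100·66249) = (8777860001,1205731800)
n=3: (8777860001,1205731800)∘(66249,9100) = (66249·8777860001+53·9100·1205731800, 66249·1205731800+9100·8777860001) = (1163048894346249,159757052027300)
n=4: (1163048894346249,159757052027300)∘(66249,9100) = (66249·1163048894346249+53·9100·159757052027300, 66249·159757052027300+9100·1163048894346249) = (154101652394311440001,21167489878307463600)
n=5: (154101652394311440001,21167489878307463600)∘(66249,9100) = (66249·154101652394311440001+53·9100·21167489878307463600, 66249·21167489878307463600+9100·154101652394311440001) = (20418160737778428282906249,2804650073736225260045500)

66249 9100
8777860001 1205731800
1163048894346249 159757052027300
154101652394311440001 21167489878307463600
20418160737778428282906249 2804650073736225260045500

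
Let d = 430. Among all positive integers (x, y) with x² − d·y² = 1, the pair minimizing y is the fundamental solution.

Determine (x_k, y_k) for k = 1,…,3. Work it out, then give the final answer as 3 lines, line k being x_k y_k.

2862251 138030
16384961574001 790153011060
93795745300289010251 4523232492118854090

d=430: √d = [20; 1,2,1,3,1,…,2,1,40] (ℓ=14, even), read p_13/q_13
i=0: a=20 ⇒ p=20, q=1
…
i=3: a=1 ⇒ p=83, q=4
…
i=5: a=1 ⇒ p=394, q=19
…
i=11: a=1 ⇒ p=754371, q=36379
i=12: a=2 ⇒ p=2107880, q=101651
i=13: a=1 ⇒ p=2862251, q=138030
→ (2862251, 138030).  Check: 2862251²=8192480787001, 430·138030²=8192480787000, difference 1.
n=2: (2862251,138030)∘(2862251,138030) = (2862251·2862251+430·138030·138030, 2862251·138030+138030·2862251) = (16384961574001,790153011060)
n=3: (16384961574001,790153011060)∘(2862251,138030) = (2862251·16384961574001+430·138030·790153011060, 2862251·790153011060+138030·16384961574001) = (93795745300289010251,4523232492118854090)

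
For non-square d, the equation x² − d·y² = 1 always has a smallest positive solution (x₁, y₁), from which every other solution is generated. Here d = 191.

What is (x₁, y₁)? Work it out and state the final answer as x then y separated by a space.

8994000 650783

√191 → a₀=13, period (1,4,1,1,3,…,4,1,26); ℓ=16 even so k=15
k=0  a_k=13  p_k/q_k = 13/1
…
k=2  a_k=4  p_k/q_k = 69/5
…
k=4  a_k=1  p_k/q_k = 152/11
…
k=7  a_k=2  p_k/q_k = 2999/217
…
k=9  a_k=2  p_k/q_k = 83433/6037
k=10  a_k=2  p_k/q_k = 207083/14984
…
k=12  a_k=1  p_k/q_k = 911765/65973
…
k=14  a_k=4  p_k/q_k = 7377553/533821
k=15  a_k=1  p_k/q_k = 8994000/650783
→ (8994000, 650783).  Check: 8994000²=80892036000000, 191·650783²=80892035999999, difference 1.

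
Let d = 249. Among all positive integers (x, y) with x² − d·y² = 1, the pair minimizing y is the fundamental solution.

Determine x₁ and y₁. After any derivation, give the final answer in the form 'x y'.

√249 = [15; 1,3,1,1,5,…,3,1,30, …], period ℓ=16 (even) → k=15
a_0=15:  p_0=15·1+0=15,  q_0=15·0+1=1
a_1=1:  p_1=1·15+1=16,  q_1=1·1+0=1
a_2=3:  p_2=3·16+15=63,  q_2=3·1+1=4
…
a_5=5:  p_5=5·142+79=789,  q_5=5·9+5=50
a_6=1:  p_6=1·789+142=931,  q_6=1·50+9=59
a_7=3:  p_7=3·931+789=3582,  q_7=3·59+50=227
…
a_9=3:  p_9=3·36751+3582=113835,  q_9=3·2329+227=7214
a_10=1:  p_10=1·113835+36751=150586,  q_10=1·7214+2329=9543
…
a_12=1:  p_12=1·866765+150586=1017351,  q_12=1·54929+9543=64472
a_13=1:  p_13=1·1017351+866765=1884116,  q_13=1·64472+54929=119401
a_14=3:  p_14=3·1884116+1017351=6669699,  q_14=3·119401+64472=422675
a_15=1:  p_15=1·6669699+1884116=8553815,  q_15=1·422675+119401=542076
fundamental: x₁=8553815, y₁=542076  (since 73167751054225 − 249·293846389776 = 1)

8553815 542076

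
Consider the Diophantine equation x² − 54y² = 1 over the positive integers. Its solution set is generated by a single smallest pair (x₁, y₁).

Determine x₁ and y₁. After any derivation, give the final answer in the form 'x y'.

485 66

[7; 2,1,6,1,2,14] for √54; ℓ=6 ⇒ convergent index 5
step 0: (7, 1)  from 7·(1,0) + (0,1)
step 1: (15, 2)  from 2·(7,1) + (1,0)
step 2: (22, 3)  from 1·(15,2) + (7,1)
…
step 4: (169, 23)  from 1·(147,20) + (22,3)
step 5: (485, 66)  from 2·(169,23) + (147,20)
(x₁, y₁) = (485, 66);  485² − 54·66² = 1 ✓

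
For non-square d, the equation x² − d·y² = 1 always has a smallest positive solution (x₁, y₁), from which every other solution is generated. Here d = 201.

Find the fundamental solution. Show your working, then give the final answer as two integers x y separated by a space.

d=201: √d = [14; 5,1,1,1,2,…,1,5,28] (ℓ=14, even), read p_13/q_13
a_0=14:  p_0=14·1+0=14,  q_0=14·0+1=1
…
a_6=1:  p_6=1·638+241=879,  q_6=1·45+17=62
…
a_8=1:  p_8=1·7670+879=8549,  q_8=1·541+62=603
…
a_12=1:  p_12=1·58085+33317=91402,  q_12=1·4097+2350=6447
a_13=5:  p_13=5·91402+58085=515095,  q_13=5·6447+4097=36332
fundamental: x₁=515095, y₁=36332  (since 265322859025 − 201·1320014224 = 1)

515095 36332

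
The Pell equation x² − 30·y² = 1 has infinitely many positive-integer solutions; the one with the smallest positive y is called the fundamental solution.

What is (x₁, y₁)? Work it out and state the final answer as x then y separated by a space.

[5; 2,10] for √30; ℓ=2 ⇒ convergent index 1
a_0=5:  p_0=5·1+0=5,  q_0=5·0+1=1
a_1=2:  p_1=2·5+1=11,  q_1=2·1+0=2
fundamental: x₁=11, y₁=2  (since 121 − 30·4 = 1)

11 2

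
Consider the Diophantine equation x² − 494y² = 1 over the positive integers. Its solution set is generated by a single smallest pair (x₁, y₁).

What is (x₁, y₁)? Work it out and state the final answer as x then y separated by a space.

73035 3286

√494 → a₀=22, period (4,2,2,1,2,1,2,2,4,44); ℓ=10 even so k=9
step 0: (22, 1)  from 22·(1,0) + (0,1)
…
step 8: (16514, 743)  from 2·(6979,314) + (2556,115)
step 9: (73035, 3286)  from 4·(16514,743) + (6979,314)
fundamental: x₁=73035, y₁=3286  (since 5334111225 − 494·10797796 = 1)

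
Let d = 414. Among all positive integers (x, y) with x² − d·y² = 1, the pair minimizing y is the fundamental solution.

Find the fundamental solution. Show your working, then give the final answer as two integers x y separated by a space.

d=414: √d = [20; 2,1,7,2,7,1,2,40] (ℓ=8, even), read p_7/q_7
a_0=20:  p_0=20·1+0=20,  q_0=20·0+1=1
a_1=2:  p_1=2·20+1=41,  q_1=2·1+0=2
a_2=1:  p_2=1·41+20=61,  q_2=1·2+1=3
a_3=7:  p_3=7·61+41=468,  q_3=7·3+2=23
a_4=2:  p_4=2·468+61=997,  q_4=2·23+3=49
a_5=7:  p_5=7·997+468=7447,  q_5=7·49+23=366
a_6=1:  p_6=1·7447+997=8444,  q_6=1·366+49=415
a_7=2:  p_7=2·8444+7447=24335,  q_7=2·415+366=1196
(x₁, y₁) = (24335, 1196);  24335² − 414·1196² = 1 ✓

24335 1196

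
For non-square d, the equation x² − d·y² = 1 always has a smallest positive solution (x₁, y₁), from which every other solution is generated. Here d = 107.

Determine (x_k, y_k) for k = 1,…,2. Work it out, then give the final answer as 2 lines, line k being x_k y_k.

962 93
1850887 178932

√107 = [10; 2,1,9,1,2,20, …], period ℓ=6 (even) → k=5
step 0: (10, 1)  from 10·(1,0) + (0,1)
step 1: (21, 2)  from 2·(10,1) + (1,0)
…
step 4: (331, 32)  from 1·(300,29) + (31,3)
step 5: (962, 93)  from 2·(331,32) + (300,29)
(x₁, y₁) = (962, 93);  962² − 107·93² = 1 ✓
k=2:  x_2 = 962·962+107·93·93 = 1850887,  y_2 = 962·93+93·962 = 178932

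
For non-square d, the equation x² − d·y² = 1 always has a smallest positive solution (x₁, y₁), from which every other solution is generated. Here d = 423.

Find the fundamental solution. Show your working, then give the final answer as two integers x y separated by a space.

4607 224

√423 = [20; 1,1,3,4,3,1,1,40, …], period ℓ=8 (even) → k=7
i=0: a=20 ⇒ p=20, q=1
i=1: a=1 ⇒ p=21, q=1
i=2: a=1 ⇒ p=41, q=2
i=3: a=3 ⇒ p=144, q=7
…
i=5: a=3 ⇒ p=1995, q=97
i=6: a=1 ⇒ p=2612, q=127
i=7: a=1 ⇒ p=4607, q=224
fundamental: x₁=4607, y₁=224  (since 21224449 − 423·50176 = 1)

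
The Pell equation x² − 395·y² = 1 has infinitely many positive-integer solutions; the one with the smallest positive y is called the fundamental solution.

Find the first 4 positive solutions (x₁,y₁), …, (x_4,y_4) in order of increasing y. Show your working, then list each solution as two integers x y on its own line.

159 8
50561 2544
16078239 808984
5112829441 257254368

√395 = [19; 1,6,1,38, …], period ℓ=4 (even) → k=3
i=0: a=19 ⇒ p=19, q=1
i=1: a=1 ⇒ p=20, q=1
i=2: a=6 ⇒ p=139, q=7
i=3: a=1 ⇒ p=159, q=8
(x₁, y₁) = (159, 8);  159² − 395·8² = 1 ✓
(159+8√395)^2 = 50561 + 2544√395
(159+8√395)^3 = 16078239 + 808984√395
(159+8√395)^4 = 5112829441 + 257254368√395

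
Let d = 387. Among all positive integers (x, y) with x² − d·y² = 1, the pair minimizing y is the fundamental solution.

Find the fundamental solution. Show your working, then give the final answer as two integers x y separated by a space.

√387 → a₀=19, period (1,2,19,2,1,38); ℓ=6 even so k=5
k=0  a_k=19  p_k/q_k = 19/1
…
k=4  a_k=2  p_k/q_k = 2341/119
k=5  a_k=1  p_k/q_k = 3482/177
(x₁, y₁) = (3482, 177);  3482² − 387·177² = 1 ✓

3482 177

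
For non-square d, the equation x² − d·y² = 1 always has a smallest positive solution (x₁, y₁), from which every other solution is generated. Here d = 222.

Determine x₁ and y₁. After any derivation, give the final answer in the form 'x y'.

149 10

d=222: √d = [14; 1,8,1,28] (ℓ=4, even), read p_3/q_3
k=0  a_k=14  p_k/q_k = 14/1
…
k=2  a_k=8  p_k/q_k = 134/9
k=3  a_k=1  p_k/q_k = 149/10
fundamental: x₁=149, y₁=10  (since 22201 − 222·100 = 1)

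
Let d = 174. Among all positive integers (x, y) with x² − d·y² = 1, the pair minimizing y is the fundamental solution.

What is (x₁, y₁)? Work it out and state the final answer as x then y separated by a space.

1451 110

[13; 5,4,5,26] for √174; ℓ=4 ⇒ convergent index 3
i=0: a=13 ⇒ p=13, q=1
i=1: a=5 ⇒ p=66, q=5
i=2: a=4 ⇒ p=277, q=21
i=3: a=5 ⇒ p=1451, q=110
(x₁, y₁) = (1451, 110);  1451² − 174·110² = 1 ✓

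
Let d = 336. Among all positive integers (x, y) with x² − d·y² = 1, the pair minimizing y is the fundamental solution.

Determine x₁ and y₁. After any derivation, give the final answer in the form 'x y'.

d=336: √d = [18; 3,36] (ℓ=2, even), read p_1/q_1
k=0  a_k=18  p_k/q_k = 18/1
k=1  a_k=3  p_k/q_k = 55/3
(x₁, y₁) = (55, 3);  55² − 336·3² = 1 ✓

55 3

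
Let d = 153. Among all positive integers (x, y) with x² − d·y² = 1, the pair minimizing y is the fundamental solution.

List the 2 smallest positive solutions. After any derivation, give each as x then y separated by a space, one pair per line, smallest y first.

2177 176
9478657 766304

√153 = [12; 2,1,2,2,2,1,2,24, …], period ℓ=8 (even) → k=7
k=0  a_k=12  p_k/q_k = 12/1
k=1  a_k=2  p_k/q_k = 25/2
k=2  a_k=1  p_k/q_k = 37/3
k=3  a_k=2  p_k/q_k = 99/8
k=4  a_k=2  p_k/q_k = 235/19
k=5  a_k=2  p_k/q_k = 569/46
k=6  a_k=1  p_k/q_k = 804/65
k=7  a_k=2  p_k/q_k = 2177/176
fundamental: x₁=2177, y₁=176  (since 4739329 − 153·30976 = 1)
k=2:  x_2 = 2177·2177+153·176·176 = 9478657,  y_2 = 2177·176+176·2177 = 766304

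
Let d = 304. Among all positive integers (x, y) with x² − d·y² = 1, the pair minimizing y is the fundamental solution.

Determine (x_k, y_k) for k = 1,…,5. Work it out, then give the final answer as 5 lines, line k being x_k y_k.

√304 → a₀=17, period (2,3,2,1,1,1,1,1,2,3,2,34); ℓ=12 even so k=11
step 0: (17, 1)  from 17·(1,0) + (0,1)
step 1: (35, 2)  from 2·(17,1) + (1,0)
…
step 3: (279, 16)  from 2·(122,7) + (35,2)
…
step 5: (680, 39)  from 1·(401,23) + (279,16)
…
step 8: (2842, 163)  from 1·(1761,101) + (1081,62)
step 9: (7445, 427)  from 2·(2842,163) + (1761,101)
step 10: (25177, 1444)  from 3·(7445,427) + (2842,163)
step 11: (57799, 3315)  from 2·(25177,1444) + (7445,427)
→ (57799, 3315).  Check: 57799²=3340724401, 304·3315²=3340724400, difference 1.
k=2:  x_2 = 57799·57799+304·3315·3315 = 6681448801,  y_2 = 57799·3315+3315·57799 = 383207370
k=3:  x_3 = 57799·6681448801+304·3315·383207370 = 772362118440199,  y_3 = 57799·383207370+3315·6681448801 = 44298005553945
k=4:  x_4 = 57799·772362118440199+304·3315·44298005553945 = 89283516160768675201,  y_4 = 57799·44298005553945+3315·772362118440199 = 5120760845641726740
k=5:  x_5 = 57799·89283516160768675201+304·3315·5120760845641726740 = 10320995900380175197444999,  y_5 = 57799·5120760845641726740+3315·89283516160768675201 = 591949712190194322136575

57799 3315
6681448801 383207370
772362118440199 44298005553945
89283516160768675201 5120760845641726740
10320995900380175197444999 591949712190194322136575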